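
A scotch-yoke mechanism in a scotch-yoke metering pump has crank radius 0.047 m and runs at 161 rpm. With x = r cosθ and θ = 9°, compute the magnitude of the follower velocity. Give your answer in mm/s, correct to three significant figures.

124

ω = 16.86 rad/s (from 161 rpm).
x = r cosθ ⇒ ẋ = −rω sinθ.
|v| = rω|sinθ| = 0.047·16.86·|sin 9°| = 0.12396 m/s = 123.96 mm/s.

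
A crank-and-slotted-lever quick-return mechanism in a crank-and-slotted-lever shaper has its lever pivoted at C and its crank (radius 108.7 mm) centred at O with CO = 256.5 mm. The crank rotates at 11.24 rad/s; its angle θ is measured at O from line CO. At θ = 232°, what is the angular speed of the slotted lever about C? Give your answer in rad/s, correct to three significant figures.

ω = 11.24 rad/s
Crank pin A relative to C: A = (d + r cosθ, r sinθ); lever angle φ = atan2(r sinθ, d + r cosθ).
Differentiating tanφ: φ̇ = rω(d cosθ + r)/(d² + r² + 2dr cosθ).
d² + r² + 2dr cosθ = |CA|² = 0.0432767 m²;  d cosθ + r = -0.049217 m.
|ω_lever| = |0.1087·11.24·-0.049217| / 0.0432767 = 1.3895 rad/s.

1.39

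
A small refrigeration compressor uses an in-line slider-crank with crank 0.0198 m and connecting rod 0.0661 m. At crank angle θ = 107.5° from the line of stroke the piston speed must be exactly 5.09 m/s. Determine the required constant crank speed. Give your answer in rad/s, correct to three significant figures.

298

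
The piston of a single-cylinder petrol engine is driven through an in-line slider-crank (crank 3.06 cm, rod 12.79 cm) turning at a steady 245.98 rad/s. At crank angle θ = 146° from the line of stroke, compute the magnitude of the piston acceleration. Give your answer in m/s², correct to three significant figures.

1360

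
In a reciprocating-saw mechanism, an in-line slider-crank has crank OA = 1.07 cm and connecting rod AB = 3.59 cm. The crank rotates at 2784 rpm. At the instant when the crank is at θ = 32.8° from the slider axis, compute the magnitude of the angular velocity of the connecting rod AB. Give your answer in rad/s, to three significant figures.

74.0

ω = 291.5 rad/s (converted from 2784 rpm).
The rod makes angle φ with the slider axis where L sinφ = r sinθ; differentiating, L cosφ·φ̇ = r ω cosθ.
L cosφ = √(L² − r² sin²θ) = 0.035429 m.
|ω_rod| = r ω |cosθ| / √(L² − r² sin²θ) = 0.0107·291.5·0.84057/0.035429 = 74.011 rad/s.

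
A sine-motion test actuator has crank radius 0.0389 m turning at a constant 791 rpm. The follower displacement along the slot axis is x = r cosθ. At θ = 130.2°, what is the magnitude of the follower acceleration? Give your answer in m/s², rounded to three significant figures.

172

ω = 82.83 rad/s (from 791 rpm).
x = r cosθ ⇒ ẍ = −rω² cosθ (ω constant).
|a| = rω²|cosθ| = 0.0389·(82.83)²·|cos 130.2°| = 172.28 m/s².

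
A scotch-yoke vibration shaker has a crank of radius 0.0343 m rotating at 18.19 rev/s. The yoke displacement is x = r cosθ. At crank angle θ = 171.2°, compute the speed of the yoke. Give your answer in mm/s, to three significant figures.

600

ω = 114.3 rad/s (from 18.19 rev/s).
x = r cosθ ⇒ ẋ = −rω sinθ.
|v| = rω|sinθ| = 0.0343·114.3·|sin 171.2°| = 0.59973 m/s = 599.73 mm/s.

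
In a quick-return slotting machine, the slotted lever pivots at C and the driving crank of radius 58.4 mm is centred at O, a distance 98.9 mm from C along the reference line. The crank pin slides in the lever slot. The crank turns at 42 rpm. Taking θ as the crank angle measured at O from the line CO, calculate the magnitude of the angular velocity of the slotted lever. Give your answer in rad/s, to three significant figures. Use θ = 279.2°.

1.27

ω = 4.398 rad/s (from 42 rpm).
Crank pin A relative to C: A = (d + r cosθ, r sinθ); lever angle φ = atan2(r sinθ, d + r cosθ).
Differentiating tanφ: φ̇ = rω(d cosθ + r)/(d² + r² + 2dr cosθ).
d² + r² + 2dr cosθ = |CA|² = 0.0150386 m²;  d cosθ + r = +0.074212 m.
|ω_lever| = |0.0584·4.398·+0.074212| / 0.0150386 = 1.2675 rad/s.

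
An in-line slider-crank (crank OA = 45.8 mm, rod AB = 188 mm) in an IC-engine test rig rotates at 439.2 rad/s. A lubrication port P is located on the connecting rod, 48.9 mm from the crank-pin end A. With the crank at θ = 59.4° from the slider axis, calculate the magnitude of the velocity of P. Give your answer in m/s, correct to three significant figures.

19.4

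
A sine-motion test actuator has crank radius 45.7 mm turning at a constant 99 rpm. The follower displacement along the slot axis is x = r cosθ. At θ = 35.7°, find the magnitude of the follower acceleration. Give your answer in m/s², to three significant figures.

3.99

ω = 10.37 rad/s (from 99 rpm).
x = r cosθ ⇒ ẍ = −rω² cosθ (ω constant).
|a| = rω²|cosθ| = 0.0457·(10.37)²·|cos 35.7°| = 3.9888 m/s².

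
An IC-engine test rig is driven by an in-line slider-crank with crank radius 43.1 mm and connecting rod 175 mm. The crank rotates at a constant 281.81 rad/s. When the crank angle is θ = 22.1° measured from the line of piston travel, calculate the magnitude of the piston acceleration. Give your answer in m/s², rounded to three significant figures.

3780

ω = 281.8 rad/s
x(θ) = r cosθ + √(L² − r² sin²θ); with ω constant, a = ω²·d²x/dθ².
d²x/dθ² = −r cosθ − r²(cos2θ)/√u − r⁴ sin²2θ/(4u^{3/2}),  u = L² − r² sin²θ = 0.0303621 m².
Substituting r = 0.0431 m, L = 0.175 m, θ = 22.1°: d²x/dθ² = -0.047655 m.
a = ω²·d²x/dθ² = (281.8)²·(-0.047655) = -3784.6 m/s²;  |a| = 3784.6 m/s².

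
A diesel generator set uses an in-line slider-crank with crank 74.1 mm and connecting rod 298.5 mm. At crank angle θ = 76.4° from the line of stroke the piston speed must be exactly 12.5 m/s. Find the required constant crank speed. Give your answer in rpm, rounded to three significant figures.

1560

For an in-line slider-crank, |v_piston| = rω|sinθ|·[1 + r cosθ/√(L² − r² sin²θ)].
With r = 0.0741 m, L = 0.2985 m, θ = 76.4°: the bracketed kinematic factor |dx/dθ| = 0.076354 m.
ω = v/|dx/dθ| = 12.5/0.076354 = 163.71 rad/s.
N = 60ω/(2π) = 1563.3 rpm.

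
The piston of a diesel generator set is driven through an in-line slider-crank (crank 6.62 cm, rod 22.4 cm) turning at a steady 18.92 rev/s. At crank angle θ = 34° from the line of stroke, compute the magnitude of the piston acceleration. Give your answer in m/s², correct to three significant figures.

ω = 2π·18.9 = 118.9 rad/s
x(θ) = r cosθ + √(L² − r² sin²θ); with ω constant, a = ω²·d²x/dθ².
d²x/dθ² = −r cosθ − r²(cos2θ)/√u − r⁴ sin²2θ/(4u^{3/2}),  u = L² − r² sin²θ = 0.0488056 m².
Substituting r = 0.0662 m, L = 0.224 m, θ = 34°: d²x/dθ² = -0.062696 m.
a = ω²·d²x/dθ² = (118.9)²·(-0.062696) = -886.02 m/s²;  |a| = 886.02 m/s².

886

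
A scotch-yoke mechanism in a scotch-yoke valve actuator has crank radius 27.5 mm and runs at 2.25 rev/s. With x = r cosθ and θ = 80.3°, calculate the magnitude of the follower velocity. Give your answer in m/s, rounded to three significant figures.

ω = 14.14 rad/s (from 2.25 rev/s).
x = r cosθ ⇒ ẋ = −rω sinθ.
|v| = rω|sinθ| = 0.0275·14.14·|sin 80.3°| = 0.38321 m/s.

0.383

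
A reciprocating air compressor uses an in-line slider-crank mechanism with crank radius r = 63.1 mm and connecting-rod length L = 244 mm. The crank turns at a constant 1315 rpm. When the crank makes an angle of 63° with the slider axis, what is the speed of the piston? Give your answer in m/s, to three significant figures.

8.68

ω = 2π·1315/60 = 137.7 rad/s
For an in-line slider-crank, x = r cosθ + √(L² − r² sin²θ), so v = −rω sinθ·[1 + r cosθ/√(L² − r² sin²θ)].
With r = 0.0631 m, L = 0.244 m, θ = 63°: √(L² − r² sin²θ) = 0.23743 m.
v = −0.0631·137.7·0.89101·[1 + 0.0631·0.45399/0.23743] = -8.6763 m/s.
|v| = 8.6763 m/s.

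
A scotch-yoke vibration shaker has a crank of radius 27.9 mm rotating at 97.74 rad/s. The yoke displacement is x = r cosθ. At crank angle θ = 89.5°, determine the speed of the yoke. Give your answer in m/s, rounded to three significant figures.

ω = 97.74 rad/s
x = r cosθ ⇒ ẋ = −rω sinθ.
|v| = rω|sinθ| = 0.0279·97.74·|sin 89.5°| = 2.7268 m/s.

2.73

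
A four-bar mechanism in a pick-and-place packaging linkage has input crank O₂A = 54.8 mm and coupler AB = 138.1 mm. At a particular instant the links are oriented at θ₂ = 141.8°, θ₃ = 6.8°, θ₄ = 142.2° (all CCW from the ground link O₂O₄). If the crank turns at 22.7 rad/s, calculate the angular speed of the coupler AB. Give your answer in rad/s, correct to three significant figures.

0.0896

ω₂ = 22.7 rad/s
Differentiating the loop-closure r₂e^{iθ₂}+r₃e^{iθ₃}=r₁+r₄e^{iθ₄} gives r₂ω₂e^{iθ₂}+r₃ω₃e^{iθ₃}=r₄ω₄e^{iθ₄}.
Eliminating the other unknown: ω₃ = r₂ω₂ sin(θ₄−θ₂) / [r₃ sin(θ₃−θ₄)].
Numerator sine = +0.00698; denominator sine = -0.70215.
Result = 0.0548·22.7·(+0.00698) / (0.1381·(-0.70215)) = -0.08956 rad/s; magnitude 0.08956 rad/s.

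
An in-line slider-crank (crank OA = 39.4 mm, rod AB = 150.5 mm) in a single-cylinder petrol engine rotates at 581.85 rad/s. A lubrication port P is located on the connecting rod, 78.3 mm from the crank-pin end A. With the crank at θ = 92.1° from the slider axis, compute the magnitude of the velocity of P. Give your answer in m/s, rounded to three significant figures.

ω = 581.9 rad/s.  Crank-pin speed |V_A| = rω = 22.925 m/s, perpendicular to OA.
Rod angle: sinφ = −(r/L) sinθ ⇒ φ = -15.166°; ω_rod = −rω cosθ/√(L²−r²sin²θ) = +5.7832 rad/s.
V_P = V_A + ω_rod × AP, with AP = 0.0783 m along the rod.
Components: V_Px = −rω sinθ − a·ω_rod·sinφ = -22.791 m/s;  V_Py = rω cosθ + a·ω_rod·cosφ = -0.403 m/s.
|V_P| = √(V_Px² + V_Py²) = 22.795 m/s.

22.8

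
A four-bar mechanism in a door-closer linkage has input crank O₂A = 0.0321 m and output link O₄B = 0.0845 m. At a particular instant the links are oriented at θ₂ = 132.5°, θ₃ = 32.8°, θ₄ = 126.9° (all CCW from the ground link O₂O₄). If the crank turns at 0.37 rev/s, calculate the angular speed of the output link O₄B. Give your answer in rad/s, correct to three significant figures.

0.873

ω₂ = 2.325 rad/s (from 0.37 rev/s).
Differentiating the loop-closure r₂e^{iθ₂}+r₃e^{iθ₃}=r₁+r₄e^{iθ₄} gives r₂ω₂e^{iθ₂}+r₃ω₃e^{iθ₃}=r₄ω₄e^{iθ₄}.
Eliminating the other unknown: ω₄ = r₂ω₂ sin(θ₂−θ₃) / [r₄ sin(θ₄−θ₃)].
Numerator sine = +0.98570; denominator sine = +0.99744.
Result = 0.0321·2.325·(+0.98570) / (0.0845·(+0.99744)) = +0.87275 rad/s; magnitude 0.87275 rad/s.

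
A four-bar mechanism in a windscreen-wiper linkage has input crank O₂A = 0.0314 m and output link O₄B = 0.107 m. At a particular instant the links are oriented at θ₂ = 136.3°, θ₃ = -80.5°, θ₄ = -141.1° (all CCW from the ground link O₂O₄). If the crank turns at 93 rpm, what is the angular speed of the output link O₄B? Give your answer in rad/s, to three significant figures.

ω₂ = 9.739 rad/s (from 93 rpm).
Differentiating the loop-closure r₂e^{iθ₂}+r₃e^{iθ₃}=r₁+r₄e^{iθ₄} gives r₂ω₂e^{iθ₂}+r₃ω₃e^{iθ₃}=r₄ω₄e^{iθ₄}.
Eliminating the other unknown: ω₄ = r₂ω₂ sin(θ₂−θ₃) / [r₄ sin(θ₄−θ₃)].
Numerator sine = -0.59902; denominator sine = -0.87121.
Result = 0.0314·9.739·(-0.59902) / (0.107·(-0.87121)) = +1.9651 rad/s; magnitude 1.9651 rad/s.

1.97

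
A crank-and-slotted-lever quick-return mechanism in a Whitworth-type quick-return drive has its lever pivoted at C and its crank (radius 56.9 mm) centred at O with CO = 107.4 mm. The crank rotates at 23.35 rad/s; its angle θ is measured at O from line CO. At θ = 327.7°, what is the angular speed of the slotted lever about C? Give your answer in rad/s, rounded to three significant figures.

7.82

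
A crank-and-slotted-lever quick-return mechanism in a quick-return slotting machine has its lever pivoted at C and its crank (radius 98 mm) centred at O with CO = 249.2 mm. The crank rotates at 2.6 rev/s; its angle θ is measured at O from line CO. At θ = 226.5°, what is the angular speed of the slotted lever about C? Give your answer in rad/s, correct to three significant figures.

ω = 16.34 rad/s (from 2.6 rev/s).
Crank pin A relative to C: A = (d + r cosθ, r sinθ); lever angle φ = atan2(r sinθ, d + r cosθ).
Differentiating tanφ: φ̇ = rω(d cosθ + r)/(d² + r² + 2dr cosθ).
d² + r² + 2dr cosθ = |CA|² = 0.0380832 m²;  d cosθ + r = -0.073538 m.
|ω_lever| = |0.098·16.34·-0.073538| / 0.0380832 = 3.0914 rad/s.

3.09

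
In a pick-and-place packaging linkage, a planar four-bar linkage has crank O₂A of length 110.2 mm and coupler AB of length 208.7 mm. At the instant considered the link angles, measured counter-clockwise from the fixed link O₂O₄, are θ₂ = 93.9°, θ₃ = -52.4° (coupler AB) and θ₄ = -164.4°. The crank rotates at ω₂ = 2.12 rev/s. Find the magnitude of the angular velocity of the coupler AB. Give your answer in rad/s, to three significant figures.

7.43

ω₂ = 13.32 rad/s (from 2.12 rev/s).
Differentiating the loop-closure r₂e^{iθ₂}+r₃e^{iθ₃}=r₁+r₄e^{iθ₄} gives r₂ω₂e^{iθ₂}+r₃ω₃e^{iθ₃}=r₄ω₄e^{iθ₄}.
Eliminating the other unknown: ω₃ = r₂ω₂ sin(θ₄−θ₂) / [r₃ sin(θ₃−θ₄)].
Numerator sine = +0.97922; denominator sine = +0.92718.
Result = 0.1102·13.32·(+0.97922) / (0.2087·(+0.92718)) = +7.4283 rad/s; magnitude 7.4283 rad/s.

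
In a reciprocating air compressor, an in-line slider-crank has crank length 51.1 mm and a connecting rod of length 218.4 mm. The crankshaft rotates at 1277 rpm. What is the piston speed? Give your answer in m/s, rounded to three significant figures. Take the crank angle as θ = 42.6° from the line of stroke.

ω = 2π·1277/60 = 133.7 rad/s
For an in-line slider-crank, x = r cosθ + √(L² − r² sin²θ), so v = −rω sinθ·[1 + r cosθ/√(L² − r² sin²θ)].
With r = 0.0511 m, L = 0.2184 m, θ = 42.6°: √(L² − r² sin²θ) = 0.21564 m.
v = −0.0511·133.7·0.67688·[1 + 0.0511·0.73610/0.21564] = -5.4322 m/s.
|v| = 5.4322 m/s.

5.43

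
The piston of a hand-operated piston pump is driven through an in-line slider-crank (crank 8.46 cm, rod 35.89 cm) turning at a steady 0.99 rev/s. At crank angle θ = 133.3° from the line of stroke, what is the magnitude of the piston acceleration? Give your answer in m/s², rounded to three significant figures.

2.28

ω = 2π·0.99 = 6.22 rad/s
x(θ) = r cosθ + √(L² − r² sin²θ); with ω constant, a = ω²·d²x/dθ².
d²x/dθ² = −r cosθ − r²(cos2θ)/√u − r⁴ sin²2θ/(4u^{3/2}),  u = L² − r² sin²θ = 0.125018 m².
Substituting r = 0.0846 m, L = 0.3589 m, θ = 133.3°: d²x/dθ² = +0.058932 m.
a = ω²·d²x/dθ² = (6.22)²·(+0.058932) = +2.2802 m/s²;  |a| = 2.2802 m/s².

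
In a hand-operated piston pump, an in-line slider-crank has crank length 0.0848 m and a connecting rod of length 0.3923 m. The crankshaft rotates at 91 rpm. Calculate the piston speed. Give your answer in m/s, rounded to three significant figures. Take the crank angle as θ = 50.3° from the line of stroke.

ω = 2π·91/60 = 9.529 rad/s
For an in-line slider-crank, x = r cosθ + √(L² − r² sin²θ), so v = −rω sinθ·[1 + r cosθ/√(L² − r² sin²θ)].
With r = 0.0848 m, L = 0.3923 m, θ = 50.3°: √(L² − r² sin²θ) = 0.38684 m.
v = −0.0848·9.529·0.76940·[1 + 0.0848·0.63877/0.38684] = -0.70882 m/s.
|v| = 0.70882 m/s.

0.709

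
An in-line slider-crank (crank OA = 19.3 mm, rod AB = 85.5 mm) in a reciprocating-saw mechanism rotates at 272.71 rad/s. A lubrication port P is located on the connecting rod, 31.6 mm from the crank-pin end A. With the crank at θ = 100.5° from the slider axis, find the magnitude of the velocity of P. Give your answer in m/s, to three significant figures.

ω = 272.7 rad/s.  Crank-pin speed |V_A| = rω = 5.2633 m/s, perpendicular to OA.
Rod angle: sinφ = −(r/L) sinθ ⇒ φ = -12.824°; ω_rod = −rω cosθ/√(L²−r²sin²θ) = +11.505 rad/s.
V_P = V_A + ω_rod × AP, with AP = 0.0316 m along the rod.
Components: V_Px = −rω sinθ − a·ω_rod·sinφ = -5.0945 m/s;  V_Py = rω cosθ + a·ω_rod·cosφ = -0.60466 m/s.
|V_P| = √(V_Px² + V_Py²) = 5.1302 m/s.

5.13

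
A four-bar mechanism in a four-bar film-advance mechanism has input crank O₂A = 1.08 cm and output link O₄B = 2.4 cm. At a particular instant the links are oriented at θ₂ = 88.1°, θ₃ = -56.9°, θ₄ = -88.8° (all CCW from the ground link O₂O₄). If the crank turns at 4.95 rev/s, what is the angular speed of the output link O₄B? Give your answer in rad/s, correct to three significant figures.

ω₂ = 31.1 rad/s (from 4.95 rev/s).
Differentiating the loop-closure r₂e^{iθ₂}+r₃e^{iθ₃}=r₁+r₄e^{iθ₄} gives r₂ω₂e^{iθ₂}+r₃ω₃e^{iθ₃}=r₄ω₄e^{iθ₄}.
Eliminating the other unknown: ω₄ = r₂ω₂ sin(θ₂−θ₃) / [r₄ sin(θ₄−θ₃)].
Numerator sine = +0.57358; denominator sine = -0.52844.
Result = 0.0108·31.1·(+0.57358) / (0.024·(-0.52844)) = -15.191 rad/s; magnitude 15.191 rad/s.

15.2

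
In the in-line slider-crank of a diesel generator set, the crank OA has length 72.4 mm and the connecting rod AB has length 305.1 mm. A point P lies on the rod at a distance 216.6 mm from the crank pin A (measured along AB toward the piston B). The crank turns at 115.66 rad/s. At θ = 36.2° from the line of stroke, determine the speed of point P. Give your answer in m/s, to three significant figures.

5.96

ω = 115.7 rad/s.  Crank-pin speed |V_A| = rω = 8.3738 m/s, perpendicular to OA.
Rod angle: sinφ = −(r/L) sinθ ⇒ φ = -8.057°; ω_rod = −rω cosθ/√(L²−r²sin²θ) = -22.369 rad/s.
V_P = V_A + ω_rod × AP, with AP = 0.2166 m along the rod.
Components: V_Px = −rω sinθ − a·ω_rod·sinφ = -5.6246 m/s;  V_Py = rω cosθ + a·ω_rod·cosφ = +1.9601 m/s.
|V_P| = √(V_Px² + V_Py²) = 5.9564 m/s.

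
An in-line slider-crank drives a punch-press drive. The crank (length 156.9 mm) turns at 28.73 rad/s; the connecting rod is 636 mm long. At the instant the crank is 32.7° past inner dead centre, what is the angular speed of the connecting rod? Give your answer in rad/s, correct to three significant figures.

6.02

ω = 28.73 rad/s
The rod makes angle φ with the slider axis where L sinφ = r sinθ; differentiating, L cosφ·φ̇ = r ω cosθ.
L cosφ = √(L² − r² sin²θ) = 0.63033 m.
|ω_rod| = r ω |cosθ| / √(L² − r² sin²θ) = 0.1569·28.73·0.84151/0.63033 = 6.018 rad/s.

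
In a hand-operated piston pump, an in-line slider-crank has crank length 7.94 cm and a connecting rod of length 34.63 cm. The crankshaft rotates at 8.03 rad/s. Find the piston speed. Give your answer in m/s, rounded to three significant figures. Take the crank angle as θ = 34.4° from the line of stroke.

0.429

ω = 8.03 rad/s
For an in-line slider-crank, x = r cosθ + √(L² − r² sin²θ), so v = −rω sinθ·[1 + r cosθ/√(L² − r² sin²θ)].
With r = 0.0794 m, L = 0.3463 m, θ = 34.4°: √(L² − r² sin²θ) = 0.34338 m.
v = −0.0794·8.03·0.56497·[1 + 0.0794·0.82511/0.34338] = -0.42894 m/s.
|v| = 0.42894 m/s.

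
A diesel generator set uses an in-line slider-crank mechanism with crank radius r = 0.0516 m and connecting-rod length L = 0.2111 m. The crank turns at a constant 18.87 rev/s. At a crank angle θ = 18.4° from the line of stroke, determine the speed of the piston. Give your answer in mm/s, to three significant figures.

ω = 2π·18.9 = 118.6 rad/s
For an in-line slider-crank, x = r cosθ + √(L² − r² sin²θ), so v = −rω sinθ·[1 + r cosθ/√(L² − r² sin²θ)].
With r = 0.0516 m, L = 0.2111 m, θ = 18.4°: √(L² − r² sin²θ) = 0.21047 m.
v = −0.0516·118.6·0.31565·[1 + 0.0516·0.94888/0.21047] = -2.3803 m/s.
|v| = 2.3803 m/s = 2380.3 mm/s.

2380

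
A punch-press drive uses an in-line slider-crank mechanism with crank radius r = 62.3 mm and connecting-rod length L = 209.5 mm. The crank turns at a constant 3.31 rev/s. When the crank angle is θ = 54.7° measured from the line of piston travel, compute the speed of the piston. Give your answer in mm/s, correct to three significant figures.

ω = 2π·3.31 = 20.8 rad/s
For an in-line slider-crank, x = r cosθ + √(L² − r² sin²θ), so v = −rω sinθ·[1 + r cosθ/√(L² − r² sin²θ)].
With r = 0.0623 m, L = 0.2095 m, θ = 54.7°: √(L² − r² sin²θ) = 0.20324 m.
v = −0.0623·20.8·0.81614·[1 + 0.0623·0.57786/0.20324] = -1.2448 m/s.
|v| = 1.2448 m/s = 1244.8 mm/s.

1240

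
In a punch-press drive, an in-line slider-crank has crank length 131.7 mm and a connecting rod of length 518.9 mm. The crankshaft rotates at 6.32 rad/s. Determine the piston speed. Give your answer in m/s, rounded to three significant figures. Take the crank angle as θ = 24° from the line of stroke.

0.417

ω = 6.32 rad/s
For an in-line slider-crank, x = r cosθ + √(L² − r² sin²θ), so v = −rω sinθ·[1 + r cosθ/√(L² − r² sin²θ)].
With r = 0.1317 m, L = 0.5189 m, θ = 24°: √(L² − r² sin²θ) = 0.51613 m.
v = −0.1317·6.32·0.40674·[1 + 0.1317·0.91355/0.51613] = -0.41746 m/s.
|v| = 0.41746 m/s.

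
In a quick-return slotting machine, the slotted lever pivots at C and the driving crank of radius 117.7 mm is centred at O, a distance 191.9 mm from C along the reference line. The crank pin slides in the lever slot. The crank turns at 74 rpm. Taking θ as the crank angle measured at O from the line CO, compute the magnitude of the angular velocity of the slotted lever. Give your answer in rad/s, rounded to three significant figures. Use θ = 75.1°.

2.45

ω = 7.749 rad/s (from 74 rpm).
Crank pin A relative to C: A = (d + r cosθ, r sinθ); lever angle φ = atan2(r sinθ, d + r cosθ).
Differentiating tanφ: φ̇ = rω(d cosθ + r)/(d² + r² + 2dr cosθ).
d² + r² + 2dr cosθ = |CA|² = 0.0622944 m²;  d cosθ + r = +0.16704 m.
|ω_lever| = |0.1177·7.749·+0.16704| / 0.0622944 = 2.4458 rad/s.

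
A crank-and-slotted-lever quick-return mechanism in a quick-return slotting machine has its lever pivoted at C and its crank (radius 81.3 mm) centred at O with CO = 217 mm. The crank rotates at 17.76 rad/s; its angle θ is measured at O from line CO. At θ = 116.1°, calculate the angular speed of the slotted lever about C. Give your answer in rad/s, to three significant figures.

0.536

ω = 17.76 rad/s
Crank pin A relative to C: A = (d + r cosθ, r sinθ); lever angle φ = atan2(r sinθ, d + r cosθ).
Differentiating tanφ: φ̇ = rω(d cosθ + r)/(d² + r² + 2dr cosθ).
d² + r² + 2dr cosθ = |CA|² = 0.0381758 m²;  d cosθ + r = -0.014167 m.
|ω_lever| = |0.0813·17.76·-0.014167| / 0.0381758 = 0.53582 rad/s.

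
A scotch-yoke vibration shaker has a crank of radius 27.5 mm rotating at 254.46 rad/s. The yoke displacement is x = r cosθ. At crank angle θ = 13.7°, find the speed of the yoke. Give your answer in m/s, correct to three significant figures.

1.66

ω = 254.5 rad/s
x = r cosθ ⇒ ẋ = −rω sinθ.
|v| = rω|sinθ| = 0.0275·254.5·|sin 13.7°| = 1.6573 m/s.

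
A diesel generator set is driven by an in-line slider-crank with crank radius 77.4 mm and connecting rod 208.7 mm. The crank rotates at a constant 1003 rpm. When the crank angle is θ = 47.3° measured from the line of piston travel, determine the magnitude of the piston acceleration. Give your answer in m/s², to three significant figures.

565

ω = 2π·1003/60 = 105 rad/s
x(θ) = r cosθ + √(L² − r² sin²θ); with ω constant, a = ω²·d²x/dθ².
d²x/dθ² = −r cosθ − r²(cos2θ)/√u − r⁴ sin²2θ/(4u^{3/2}),  u = L² − r² sin²θ = 0.0403201 m².
Substituting r = 0.0774 m, L = 0.2087 m, θ = 47.3°: d²x/dθ² = -0.051198 m.
a = ω²·d²x/dθ² = (105)²·(-0.051198) = -564.82 m/s²;  |a| = 564.82 m/s².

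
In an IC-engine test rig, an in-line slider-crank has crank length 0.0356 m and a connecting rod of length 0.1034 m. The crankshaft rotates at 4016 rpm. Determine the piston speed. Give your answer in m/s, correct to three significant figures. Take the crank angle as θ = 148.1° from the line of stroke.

5.56

ω = 2π·4016/60 = 420.6 rad/s
For an in-line slider-crank, x = r cosθ + √(L² − r² sin²θ), so v = −rω sinθ·[1 + r cosθ/√(L² − r² sin²θ)].
With r = 0.0356 m, L = 0.1034 m, θ = 148.1°: √(L² − r² sin²θ) = 0.10167 m.
v = −0.0356·420.6·0.52844·[1 + 0.0356·-0.84897/0.10167] = -5.5599 m/s.
|v| = 5.5599 m/s.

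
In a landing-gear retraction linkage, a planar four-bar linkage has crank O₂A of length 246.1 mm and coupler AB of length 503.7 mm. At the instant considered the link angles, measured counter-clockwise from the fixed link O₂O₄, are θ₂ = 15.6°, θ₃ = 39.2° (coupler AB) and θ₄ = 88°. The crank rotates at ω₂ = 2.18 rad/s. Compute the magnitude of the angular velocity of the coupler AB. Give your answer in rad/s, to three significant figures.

1.35

ω₂ = 2.18 rad/s
Differentiating the loop-closure r₂e^{iθ₂}+r₃e^{iθ₃}=r₁+r₄e^{iθ₄} gives r₂ω₂e^{iθ₂}+r₃ω₃e^{iθ₃}=r₄ω₄e^{iθ₄}.
Eliminating the other unknown: ω₃ = r₂ω₂ sin(θ₄−θ₂) / [r₃ sin(θ₃−θ₄)].
Numerator sine = +0.95319; denominator sine = -0.75241.
Result = 0.2461·2.18·(+0.95319) / (0.5037·(-0.75241)) = -1.3493 rad/s; magnitude 1.3493 rad/s.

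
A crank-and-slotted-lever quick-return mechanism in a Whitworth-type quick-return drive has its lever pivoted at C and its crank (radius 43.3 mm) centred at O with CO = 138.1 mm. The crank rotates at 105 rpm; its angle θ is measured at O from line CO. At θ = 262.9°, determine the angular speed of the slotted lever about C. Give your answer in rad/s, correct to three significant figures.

ω = 11 rad/s (from 105 rpm).
Crank pin A relative to C: A = (d + r cosθ, r sinθ); lever angle φ = atan2(r sinθ, d + r cosθ).
Differentiating tanφ: φ̇ = rω(d cosθ + r)/(d² + r² + 2dr cosθ).
d² + r² + 2dr cosθ = |CA|² = 0.0194683 m²;  d cosθ + r = +0.026231 m.
|ω_lever| = |0.0433·11·+0.026231| / 0.0194683 = 0.64149 rad/s.

0.641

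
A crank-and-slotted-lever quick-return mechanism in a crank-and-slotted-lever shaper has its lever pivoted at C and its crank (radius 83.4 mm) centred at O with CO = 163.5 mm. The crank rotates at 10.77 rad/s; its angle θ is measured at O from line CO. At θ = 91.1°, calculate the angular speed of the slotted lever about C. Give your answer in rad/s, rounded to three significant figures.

2.17

ω = 10.77 rad/s
Crank pin A relative to C: A = (d + r cosθ, r sinθ); lever angle φ = atan2(r sinθ, d + r cosθ).
Differentiating tanφ: φ̇ = rω(d cosθ + r)/(d² + r² + 2dr cosθ).
d² + r² + 2dr cosθ = |CA|² = 0.0331643 m²;  d cosθ + r = +0.080261 m.
|ω_lever| = |0.0834·10.77·+0.080261| / 0.0331643 = 2.1738 rad/s.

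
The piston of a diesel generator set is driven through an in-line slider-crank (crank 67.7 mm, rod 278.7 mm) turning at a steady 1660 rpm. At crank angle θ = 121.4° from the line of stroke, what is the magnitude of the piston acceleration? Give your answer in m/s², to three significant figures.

ω = 2π·1660/60 = 173.8 rad/s
x(θ) = r cosθ + √(L² − r² sin²θ); with ω constant, a = ω²·d²x/dθ².
d²x/dθ² = −r cosθ − r²(cos2θ)/√u − r⁴ sin²2θ/(4u^{3/2}),  u = L² − r² sin²θ = 0.0743345 m².
Substituting r = 0.0677 m, L = 0.2787 m, θ = 121.4°: d²x/dθ² = +0.042751 m.
a = ω²·d²x/dθ² = (173.8)²·(+0.042751) = +1291.9 m/s²;  |a| = 1291.9 m/s².

1290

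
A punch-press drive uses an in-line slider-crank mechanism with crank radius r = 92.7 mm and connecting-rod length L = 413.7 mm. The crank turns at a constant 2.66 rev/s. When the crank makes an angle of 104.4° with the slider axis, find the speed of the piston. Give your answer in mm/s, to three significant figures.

ω = 2π·2.66 = 16.71 rad/s
For an in-line slider-crank, x = r cosθ + √(L² − r² sin²θ), so v = −rω sinθ·[1 + r cosθ/√(L² − r² sin²θ)].
With r = 0.0927 m, L = 0.4137 m, θ = 104.4°: √(L² − r² sin²θ) = 0.40384 m.
v = −0.0927·16.71·0.96858·[1 + 0.0927·-0.24869/0.40384] = -1.415 m/s.
|v| = 1.415 m/s = 1415 mm/s.

1410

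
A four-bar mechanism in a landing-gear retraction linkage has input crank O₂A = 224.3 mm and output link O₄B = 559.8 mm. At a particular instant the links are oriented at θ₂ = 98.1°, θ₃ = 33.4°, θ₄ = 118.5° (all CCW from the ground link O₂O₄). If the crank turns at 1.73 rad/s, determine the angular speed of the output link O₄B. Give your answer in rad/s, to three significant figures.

0.629

ω₂ = 1.73 rad/s
Differentiating the loop-closure r₂e^{iθ₂}+r₃e^{iθ₃}=r₁+r₄e^{iθ₄} gives r₂ω₂e^{iθ₂}+r₃ω₃e^{iθ₃}=r₄ω₄e^{iθ₄}.
Eliminating the other unknown: ω₄ = r₂ω₂ sin(θ₂−θ₃) / [r₄ sin(θ₄−θ₃)].
Numerator sine = +0.90408; denominator sine = +0.99635.
Result = 0.2243·1.73·(+0.90408) / (0.5598·(+0.99635)) = +0.62899 rad/s; magnitude 0.62899 rad/s.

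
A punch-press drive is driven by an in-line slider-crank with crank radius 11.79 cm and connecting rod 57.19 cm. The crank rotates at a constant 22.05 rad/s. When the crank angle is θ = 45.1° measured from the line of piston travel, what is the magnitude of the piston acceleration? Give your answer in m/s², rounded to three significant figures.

ω = 22.05 rad/s
x(θ) = r cosθ + √(L² − r² sin²θ); with ω constant, a = ω²·d²x/dθ².
d²x/dθ² = −r cosθ − r²(cos2θ)/√u − r⁴ sin²2θ/(4u^{3/2}),  u = L² − r² sin²θ = 0.320095 m².
Substituting r = 0.1179 m, L = 0.5719 m, θ = 45.1°: d²x/dθ² = -0.083403 m.
a = ω²·d²x/dθ² = (22.05)²·(-0.083403) = -40.551 m/s²;  |a| = 40.551 m/s².

40.6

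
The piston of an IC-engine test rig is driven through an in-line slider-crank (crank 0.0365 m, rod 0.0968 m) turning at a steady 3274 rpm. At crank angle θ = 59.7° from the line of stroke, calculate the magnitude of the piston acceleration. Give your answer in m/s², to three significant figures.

ω = 2π·3274/60 = 342.9 rad/s
x(θ) = r cosθ + √(L² − r² sin²θ); with ω constant, a = ω²·d²x/dθ².
d²x/dθ² = −r cosθ − r²(cos2θ)/√u − r⁴ sin²2θ/(4u^{3/2}),  u = L² − r² sin²θ = 0.00837711 m².
Substituting r = 0.0365 m, L = 0.0968 m, θ = 59.7°: d²x/dθ² = -0.011709 m.
a = ω²·d²x/dθ² = (342.9)²·(-0.011709) = -1376.4 m/s²;  |a| = 1376.4 m/s².

1380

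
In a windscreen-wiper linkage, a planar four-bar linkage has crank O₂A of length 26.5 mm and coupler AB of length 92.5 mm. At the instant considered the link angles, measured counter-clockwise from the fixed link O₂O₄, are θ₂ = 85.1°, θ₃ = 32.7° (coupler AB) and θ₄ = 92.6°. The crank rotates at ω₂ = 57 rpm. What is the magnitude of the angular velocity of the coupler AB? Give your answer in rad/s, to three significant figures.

0.258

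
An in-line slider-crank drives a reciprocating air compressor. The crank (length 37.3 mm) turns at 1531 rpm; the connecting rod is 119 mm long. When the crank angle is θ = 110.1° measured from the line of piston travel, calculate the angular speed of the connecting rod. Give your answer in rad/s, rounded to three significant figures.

18.1

ω = 160.3 rad/s (converted from 1531 rpm).
The rod makes angle φ with the slider axis where L sinφ = r sinθ; differentiating, L cosφ·φ̇ = r ω cosθ.
L cosφ = √(L² − r² sin²θ) = 0.11373 m.
|ω_rod| = r ω |cosθ| / √(L² − r² sin²θ) = 0.0373·160.3·0.34366/0.11373 = 18.071 rad/s.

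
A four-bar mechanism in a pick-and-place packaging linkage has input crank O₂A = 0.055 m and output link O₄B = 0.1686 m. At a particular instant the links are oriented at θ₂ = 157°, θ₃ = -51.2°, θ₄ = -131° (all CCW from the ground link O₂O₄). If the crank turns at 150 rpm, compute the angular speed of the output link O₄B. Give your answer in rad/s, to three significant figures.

2.46

ω₂ = 15.71 rad/s (from 150 rpm).
Differentiating the loop-closure r₂e^{iθ₂}+r₃e^{iθ₃}=r₁+r₄e^{iθ₄} gives r₂ω₂e^{iθ₂}+r₃ω₃e^{iθ₃}=r₄ω₄e^{iθ₄}.
Eliminating the other unknown: ω₄ = r₂ω₂ sin(θ₂−θ₃) / [r₄ sin(θ₄−θ₃)].
Numerator sine = -0.47255; denominator sine = -0.98420.
Result = 0.055·15.71·(-0.47255) / (0.1686·(-0.98420)) = +2.4603 rad/s; magnitude 2.4603 rad/s.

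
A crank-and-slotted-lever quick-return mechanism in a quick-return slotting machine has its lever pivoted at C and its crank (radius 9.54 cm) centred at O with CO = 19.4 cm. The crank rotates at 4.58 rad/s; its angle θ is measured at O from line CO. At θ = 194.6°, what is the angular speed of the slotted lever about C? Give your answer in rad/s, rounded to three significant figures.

3.70

ω = 4.58 rad/s
Crank pin A relative to C: A = (d + r cosθ, r sinθ); lever angle φ = atan2(r sinθ, d + r cosθ).
Differentiating tanφ: φ̇ = rω(d cosθ + r)/(d² + r² + 2dr cosθ).
d² + r² + 2dr cosθ = |CA|² = 0.0109172 m²;  d cosθ + r = -0.092336 m.
|ω_lever| = |0.0954·4.58·-0.092336| / 0.0109172 = 3.6955 rad/s.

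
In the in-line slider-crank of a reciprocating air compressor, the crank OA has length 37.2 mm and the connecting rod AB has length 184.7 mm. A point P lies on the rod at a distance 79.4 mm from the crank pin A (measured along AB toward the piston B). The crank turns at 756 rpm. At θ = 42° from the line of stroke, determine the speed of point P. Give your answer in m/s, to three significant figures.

2.44

ω = 79.17 rad/s.  Crank-pin speed |V_A| = rω = 2.9451 m/s, perpendicular to OA.
Rod angle: sinφ = −(r/L) sinθ ⇒ φ = -7.745°; ω_rod = −rω cosθ/√(L²−r²sin²θ) = -11.959 rad/s.
V_P = V_A + ω_rod × AP, with AP = 0.0794 m along the rod.
Components: V_Px = −rω sinθ − a·ω_rod·sinφ = -2.0986 m/s;  V_Py = rω cosθ + a·ω_rod·cosφ = +1.2478 m/s.
|V_P| = √(V_Px² + V_Py²) = 2.4415 m/s.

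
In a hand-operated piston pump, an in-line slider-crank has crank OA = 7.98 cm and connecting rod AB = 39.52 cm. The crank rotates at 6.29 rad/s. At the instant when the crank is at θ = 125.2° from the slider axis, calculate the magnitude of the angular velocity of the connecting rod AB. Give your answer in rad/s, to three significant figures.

0.742

ω = 6.29 rad/s
The rod makes angle φ with the slider axis where L sinφ = r sinθ; differentiating, L cosφ·φ̇ = r ω cosθ.
L cosφ = √(L² − r² sin²θ) = 0.38978 m.
|ω_rod| = r ω |cosθ| / √(L² − r² sin²θ) = 0.0798·6.29·0.57643/0.38978 = 0.7423 rad/s.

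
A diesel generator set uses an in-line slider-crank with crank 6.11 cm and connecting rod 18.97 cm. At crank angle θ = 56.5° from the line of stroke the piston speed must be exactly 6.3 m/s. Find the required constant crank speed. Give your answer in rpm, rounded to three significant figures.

For an in-line slider-crank, |v_piston| = rω|sinθ|·[1 + r cosθ/√(L² − r² sin²θ)].
With r = 0.0611 m, L = 0.1897 m, θ = 56.5°: the bracketed kinematic factor |dx/dθ| = 0.060353 m.
ω = v/|dx/dθ| = 6.3/0.060353 = 104.39 rad/s.
N = 60ω/(2π) = 996.8 rpm.

997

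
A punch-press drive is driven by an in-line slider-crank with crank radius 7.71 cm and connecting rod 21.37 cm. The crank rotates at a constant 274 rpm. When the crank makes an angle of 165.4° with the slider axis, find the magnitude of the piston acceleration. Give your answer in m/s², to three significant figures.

ω = 2π·274/60 = 28.69 rad/s
x(θ) = r cosθ + √(L² − r² sin²θ); with ω constant, a = ω²·d²x/dθ².
d²x/dθ² = −r cosθ − r²(cos2θ)/√u − r⁴ sin²2θ/(4u^{3/2}),  u = L² − r² sin²θ = 0.04529 m².
Substituting r = 0.0771 m, L = 0.2137 m, θ = 165.4°: d²x/dθ² = +0.050009 m.
a = ω²·d²x/dθ² = (28.69)²·(+0.050009) = +41.173 m/s²;  |a| = 41.173 m/s².

41.2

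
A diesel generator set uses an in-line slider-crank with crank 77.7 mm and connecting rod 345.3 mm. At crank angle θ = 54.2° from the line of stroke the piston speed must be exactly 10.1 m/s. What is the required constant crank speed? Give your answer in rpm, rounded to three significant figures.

1350

For an in-line slider-crank, |v_piston| = rω|sinθ|·[1 + r cosθ/√(L² − r² sin²θ)].
With r = 0.0777 m, L = 0.3453 m, θ = 54.2°: the bracketed kinematic factor |dx/dθ| = 0.071457 m.
ω = v/|dx/dθ| = 10.1/0.071457 = 141.34 rad/s.
N = 60ω/(2π) = 1349.7 rpm.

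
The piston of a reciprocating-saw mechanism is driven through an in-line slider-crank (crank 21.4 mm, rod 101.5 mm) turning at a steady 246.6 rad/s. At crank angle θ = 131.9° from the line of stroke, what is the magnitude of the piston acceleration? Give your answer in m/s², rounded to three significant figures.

ω = 246.6 rad/s
x(θ) = r cosθ + √(L² − r² sin²θ); with ω constant, a = ω²·d²x/dθ².
d²x/dθ² = −r cosθ − r²(cos2θ)/√u − r⁴ sin²2θ/(4u^{3/2}),  u = L² − r² sin²θ = 0.0100485 m².
Substituting r = 0.0214 m, L = 0.1015 m, θ = 131.9°: d²x/dθ² = +0.014734 m.
a = ω²·d²x/dθ² = (246.6)²·(+0.014734) = +895.97 m/s²;  |a| = 895.97 m/s².

896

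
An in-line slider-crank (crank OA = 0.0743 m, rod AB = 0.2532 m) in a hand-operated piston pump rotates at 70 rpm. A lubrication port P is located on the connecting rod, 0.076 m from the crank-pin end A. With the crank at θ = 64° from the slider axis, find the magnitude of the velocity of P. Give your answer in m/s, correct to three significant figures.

0.536

ω = 7.33 rad/s.  Crank-pin speed |V_A| = rω = 0.54465 m/s, perpendicular to OA.
Rod angle: sinφ = −(r/L) sinθ ⇒ φ = -15.292°; ω_rod = −rω cosθ/√(L²−r²sin²θ) = -0.97757 rad/s.
V_P = V_A + ω_rod × AP, with AP = 0.076 m along the rod.
Components: V_Px = −rω sinθ − a·ω_rod·sinφ = -0.50912 m/s;  V_Py = rω cosθ + a·ω_rod·cosφ = +0.16709 m/s.
|V_P| = √(V_Px² + V_Py²) = 0.53584 m/s.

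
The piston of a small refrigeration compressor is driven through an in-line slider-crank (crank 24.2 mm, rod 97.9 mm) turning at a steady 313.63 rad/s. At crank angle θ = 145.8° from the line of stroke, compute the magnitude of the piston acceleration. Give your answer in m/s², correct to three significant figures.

ω = 313.6 rad/s
x(θ) = r cosθ + √(L² − r² sin²θ); with ω constant, a = ω²·d²x/dθ².
d²x/dθ² = −r cosθ − r²(cos2θ)/√u − r⁴ sin²2θ/(4u^{3/2}),  u = L² − r² sin²θ = 0.00939938 m².
Substituting r = 0.0242 m, L = 0.0979 m, θ = 145.8°: d²x/dθ² = +0.01771 m.
a = ω²·d²x/dθ² = (313.6)²·(+0.01771) = +1742.1 m/s²;  |a| = 1742.1 m/s².

1740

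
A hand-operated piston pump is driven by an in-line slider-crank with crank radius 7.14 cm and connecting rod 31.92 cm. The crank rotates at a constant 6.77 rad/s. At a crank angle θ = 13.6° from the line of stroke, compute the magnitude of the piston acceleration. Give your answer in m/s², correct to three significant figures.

ω = 6.77 rad/s
x(θ) = r cosθ + √(L² − r² sin²θ); with ω constant, a = ω²·d²x/dθ².
d²x/dθ² = −r cosθ − r²(cos2θ)/√u − r⁴ sin²2θ/(4u^{3/2}),  u = L² − r² sin²θ = 0.101607 m².
Substituting r = 0.0714 m, L = 0.3192 m, θ = 13.6°: d²x/dθ² = -0.083665 m.
a = ω²·d²x/dθ² = (6.77)²·(-0.083665) = -3.8346 m/s²;  |a| = 3.8346 m/s².

3.83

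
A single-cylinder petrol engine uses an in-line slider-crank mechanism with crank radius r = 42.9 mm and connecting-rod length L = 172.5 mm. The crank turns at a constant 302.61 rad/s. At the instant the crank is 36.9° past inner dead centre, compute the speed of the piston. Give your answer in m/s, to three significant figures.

9.36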